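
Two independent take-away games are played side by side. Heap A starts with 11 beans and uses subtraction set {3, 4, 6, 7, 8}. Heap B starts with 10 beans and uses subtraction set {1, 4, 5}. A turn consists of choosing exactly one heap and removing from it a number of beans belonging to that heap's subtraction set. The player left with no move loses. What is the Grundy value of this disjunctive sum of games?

Heap A, S = {3, 4, 6, 7, 8}:
G(0) = 0
G(1) = mex{} = 0
G(2) = mex{} = 0
G(3) = mex{0} = 1
G(4) = mex{0,0} = 1
G(5) = mex{0,0} = 1
G(6) = mex{1,0,0} = 2
G(7) = mex{1,1,0,0} = 2
G(8) = mex{1,1,0,0,0} = 2
G(9) = mex{2,1,1,0,0} = 3
G(10) = mex{2,2,1,1,0} = 3
G(11) = mex{2,2,1,1,1} = 0
G_A(11) = 0.
Heap B, S = {1, 4, 5}:
G(0) = 0
G(1) = mex{0} = 1
G(2) = mex{1} = 0
G(3) = mex{0} = 1
G(4) = mex{1,0} = 2
G(5) = mex{2,1,0} = 3
G(6) = mex{3,0,1} = 2
G(7) = mex{2,1,0} = 3
G(8) = mex{3,2,1} = 0
G(9) = mex{0,3,2} = 1
G(10) = mex{1,2,3} = 0
G_B(10) = 0.
Combined Grundy value = 0 ⊕ 0 = 0.

0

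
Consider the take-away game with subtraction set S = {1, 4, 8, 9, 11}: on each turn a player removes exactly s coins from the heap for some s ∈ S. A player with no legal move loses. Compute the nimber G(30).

n :  0  1  2  3  4  5  6  7  8  9 10 11 12 13 14 15 16 17 18 19 20 21 22 23 24 25 26 27 28 29 30
G :  0  1  0  1  2  0  1  0  1  2  3  2  0  1  2  3  2  0  1  0  1  2  0  1  0  1  2  3  2  0  1

1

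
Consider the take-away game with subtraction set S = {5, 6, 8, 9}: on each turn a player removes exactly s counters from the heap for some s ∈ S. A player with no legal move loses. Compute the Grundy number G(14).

0

G(0) = 0
G(1) = mex{} = 0
G(2) = mex{} = 0
G(3) = mex{} = 0
G(4) = mex{} = 0
G(5) = mex{0} = 1
G(6) = mex{0,0} = 1
G(7) = mex{0,0} = 1
G(8) = mex{0,0,0} = 1
G(9) = mex{0,0,0,0} = 1
G(10) = mex{1,0,0,0} = 2
G(11) = mex{1,1,0,0} = 2
G(12) = mex{1,1,0,0} = 2
G(13) = mex{1,1,1,0} = 2
G(14) = mex{1,1,1,1} = 0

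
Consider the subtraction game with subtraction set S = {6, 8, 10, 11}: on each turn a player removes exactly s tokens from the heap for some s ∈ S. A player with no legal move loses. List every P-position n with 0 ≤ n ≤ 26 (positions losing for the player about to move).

n :  0  1  2  3  4  5  6  7  8  9 10 11 12 13 14 15 16 17 18 19 20 21 22 23 24 25 26
G :  0  0  0  0  0  0  1  1  1  1  1  1  2  2  2  2  2  0  0  0  0  0  0  1  1  1  1
P-positions are exactly the n with G(n) = 0.

0, 1, 2, 3, 4, 5, 17, 18, 19, 20, 21, 22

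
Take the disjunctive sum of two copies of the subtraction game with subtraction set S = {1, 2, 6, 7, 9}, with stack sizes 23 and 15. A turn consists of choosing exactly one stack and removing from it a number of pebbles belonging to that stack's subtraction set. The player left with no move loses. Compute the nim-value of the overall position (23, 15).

0

All stacks use S = {1, 2, 6, 7, 9}:
n :  0  1  2  3  4  5  6  7  8  9 10 11 12 13 14 15 16 17 18 19 20 21 22 23
G :  0  1  2  0  1  2  3  4  0  1  2  0  1  2  3  4  0  1  2  0  1  2  3  4
Stack A: G(23) = 4.
Stack B: G(15) = 4.
Combined Grundy value = 4 ⊕ 4 = 0.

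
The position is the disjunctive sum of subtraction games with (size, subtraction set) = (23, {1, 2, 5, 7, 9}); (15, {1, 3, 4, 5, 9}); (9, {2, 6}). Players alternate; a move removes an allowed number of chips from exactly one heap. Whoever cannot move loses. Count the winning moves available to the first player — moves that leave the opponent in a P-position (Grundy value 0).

Heap A, S = {1, 2, 5, 7, 9}:
G(0) = 0
G(1) = mex{0} = 1
G(2) = mex{1,0} = 2
G(3) = mex{2,1} = 0
G(4) = mex{0,2} = 1
G(5) = mex{1,0,0} = 2
G(6) = mex{2,1,1} = 0
G(7) = mex{0,2,2,0} = 1
G(8) = mex{1,0,0,1} = 2
G(9) = mex{2,1,1,2,0} = 3
G(10) = mex{3,2,2,0,1} = 4
G(11) = mex{4,3,0,1,2} = 5
G(12) = mex{5,4,1,2,0} = 3
G(13) = mex{3,5,2,0,1} = 4
G(14) = mex{4,3,3,1,2} = 0
G(15) = mex{0,4,4,2,0} = 1
G(16) = mex{1,0,5,3,1} = 2
G(17) = mex{2,1,3,4,2} = 0
G(18) = mex{0,2,4,5,3} = 1
G(19) = mex{1,0,0,3,4} = 2
G(20) = mex{2,1,1,4,5} = 0
G(21) = mex{0,2,2,0,3} = 1
G(22) = mex{1,0,0,1,4} = 2
G(23) = mex{2,1,1,2,0} = 3
G_A(23) = 3.
Heap B, S = {1, 3, 4, 5, 9}:
n :  0  1  2  3  4  5  6  7  8  9 10 11 12 13 14 15
G :  0  1  0  1  2  3  2  3  0  1  0  1  2  3  2  3
G_B(15) = 3.
Heap C, S = {2, 6}:
n : 0 1 2 3 4 5 6 7 8 9
G : 0 0 1 1 0 0 1 1 0 0
G_C(9) = 0.
Combined Grundy value = 3 ⊕ 3 ⊕ 0 = 0.
A winning move leaves total XOR = 0, i.e. changes one component's Grundy value g to g ⊕ X where X is the current total.
Heap A: target g' = 3⊕0 = 3, but every legal move changes the Grundy value (mex property), so 0 moves.
Heap B: target g' = 3⊕0 = 3, but every legal move changes the Grundy value (mex property), so 0 moves.
Heap C: target g' = 0⊕0 = 0, but every legal move changes the Grundy value (mex property), so 0 moves.

0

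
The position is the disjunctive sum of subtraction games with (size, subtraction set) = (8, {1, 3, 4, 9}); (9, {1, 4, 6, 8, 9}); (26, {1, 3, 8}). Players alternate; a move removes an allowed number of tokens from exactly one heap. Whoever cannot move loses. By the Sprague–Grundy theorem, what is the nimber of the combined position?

Heap A, S = {1, 3, 4, 9}:
G(0) = 0
G(1) = mex{0} = 1
G(2) = mex{1} = 0
G(3) = mex{0,0} = 1
G(4) = mex{1,1,0} = 2
G(5) = mex{2,0,1} = 3
G(6) = mex{3,1,0} = 2
G(7) = mex{2,2,1} = 0
G(8) = mex{0,3,2} = 1
G_A(8) = 1.
Heap B, S = {1, 4, 6, 8, 9}:
n : 0 1 2 3 4 5 6 7 8 9
G : 0 1 0 1 2 0 1 0 1 2
G_B(9) = 2.
Heap C, S = {1, 3, 8}:
n :  0  1  2  3  4  5  6  7  8  9 10 11 12 13 14 15 16 17 18 19 20 21 22 23 24 25 26
G :  0  1  0  1  0  1  0  1  2  3  2  0  1  0  1  0  1  0  1  2  3  2  0  1  0  1  0
G_C(26) = 0.
Combined Grundy value = 1 ⊕ 2 ⊕ 0 = 3.

3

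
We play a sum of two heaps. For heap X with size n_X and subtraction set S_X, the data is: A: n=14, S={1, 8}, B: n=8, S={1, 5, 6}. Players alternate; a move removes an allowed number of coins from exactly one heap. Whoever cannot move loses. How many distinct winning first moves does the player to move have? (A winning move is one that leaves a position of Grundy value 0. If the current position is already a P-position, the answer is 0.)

Heap A, S = {1, 8}:
G(0) = 0
G(1) = mex{0} = 1
G(2) = mex{1} = 0
G(3) = mex{0} = 1
G(4) = mex{1} = 0
G(5) = mex{0} = 1
G(6) = mex{1} = 0
G(7) = mex{0} = 1
G(8) = mex{1,0} = 2
G(9) = mex{2,1} = 0
G(10) = mex{0,0} = 1
G(11) = mex{1,1} = 0
G(12) = mex{0,0} = 1
G(13) = mex{1,1} = 0
G(14) = mex{0,0} = 1
G_A(14) = 1.
Heap B, S = {1, 5, 6}:
n : 0 1 2 3 4 5 6 7 8
G : 0 1 0 1 0 1 2 3 2
G_B(8) = 2.
Combined Grundy value = 1 ⊕ 2 = 3.
A winning move leaves total XOR = 0, i.e. changes one component's Grundy value g to g ⊕ X where X is the current total.
Heap A: need g' = 1⊕3 = 2. Options: 14−1→G=0, 14−8→G=0. Hits: 0.
Heap B: need g' = 2⊕3 = 1. Options: 8−1→G=3, 8−5→G=1, 8−6→G=0. Hits: 1.

1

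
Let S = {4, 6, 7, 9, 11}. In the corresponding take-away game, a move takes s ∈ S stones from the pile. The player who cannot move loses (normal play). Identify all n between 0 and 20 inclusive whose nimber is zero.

0, 1, 2, 3, 15, 16, 17, 18

G(0) = 0
G(1) = mex{} = 0
G(2) = mex{} = 0
G(3) = mex{} = 0
G(4) = mex{0} = 1
G(5) = mex{0} = 1
G(6) = mex{0,0} = 1
G(7) = mex{0,0,0} = 1
G(8) = mex{1,0,0} = 2
G(9) = mex{1,0,0,0} = 2
G(10) = mex{1,1,0,0} = 2
G(11) = mex{1,1,1,0,0} = 2
G(12) = mex{2,1,1,0,0} = 3
G(13) = mex{2,1,1,1,0} = 3
G(14) = mex{2,2,1,1,0} = 3
G(15) = mex{2,2,2,1,1} = 0
G(16) = mex{3,2,2,1,1} = 0
G(17) = mex{3,2,2,2,1} = 0
G(18) = mex{3,3,2,2,1} = 0
G(19) = mex{0,3,3,2,2} = 1
G(20) = mex{0,3,3,2,2} = 1
P-positions are exactly the n with G(n) = 0.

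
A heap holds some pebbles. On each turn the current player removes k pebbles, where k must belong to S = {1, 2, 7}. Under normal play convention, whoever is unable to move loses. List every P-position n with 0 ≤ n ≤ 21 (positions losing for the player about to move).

0, 3, 6, 9, 12, 15, 18, 21

G(0) = 0
G(1) = mex{0} = 1
G(2) = mex{1,0} = 2
G(3) = mex{2,1} = 0
G(4) = mex{0,2} = 1
G(5) = mex{1,0} = 2
G(6) = mex{2,1} = 0
G(7) = mex{0,2,0} = 1
G(8) = mex{1,0,1} = 2
G(9) = mex{2,1,2} = 0
G(10) = mex{0,2,0} = 1
G(11) = mex{1,0,1} = 2
G(12) = mex{2,1,2} = 0
G(13) = mex{0,2,0} = 1
G(14) = mex{1,0,1} = 2
G(15) = mex{2,1,2} = 0
G(16) = mex{0,2,0} = 1
G(17) = mex{1,0,1} = 2
G(18) = mex{2,1,2} = 0
G(19) = mex{0,2,0} = 1
G(20) = mex{1,0,1} = 2
G(21) = mex{2,1,2} = 0
P-positions are exactly the n with G(n) = 0.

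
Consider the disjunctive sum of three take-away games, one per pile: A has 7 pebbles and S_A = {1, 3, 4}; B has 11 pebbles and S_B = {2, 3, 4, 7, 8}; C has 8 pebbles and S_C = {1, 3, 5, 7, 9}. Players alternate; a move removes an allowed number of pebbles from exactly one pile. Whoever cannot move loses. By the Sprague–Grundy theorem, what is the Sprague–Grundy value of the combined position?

0

Pile A, S = {1, 3, 4}:
n : 0 1 2 3 4 5 6 7
G : 0 1 0 1 2 3 2 0
G_A(7) = 0.
Pile B, S = {2, 3, 4, 7, 8}:
n :  0  1  2  3  4  5  6  7  8  9 10 11
G :  0  0  1  1  2  2  0  3  1  4  2  0
G_B(11) = 0.
Pile C, S = {1, 3, 5, 7, 9}:
G(0) = 0
G(1) = mex{0} = 1
G(2) = mex{1} = 0
G(3) = mex{0,0} = 1
G(4) = mex{1,1} = 0
G(5) = mex{0,0,0} = 1
G(6) = mex{1,1,1} = 0
G(7) = mex{0,0,0,0} = 1
G(8) = mex{1,1,1,1} = 0
G_C(8) = 0.
Combined Grundy value = 0 ⊕ 0 ⊕ 0 = 0.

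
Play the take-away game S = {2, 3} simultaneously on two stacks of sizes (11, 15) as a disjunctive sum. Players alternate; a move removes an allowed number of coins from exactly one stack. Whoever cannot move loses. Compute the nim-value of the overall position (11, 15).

0

All stacks use S = {2, 3}:
G(0) = 0
G(1) = mex{} = 0
G(2) = mex{0} = 1
G(3) = mex{0,0} = 1
G(4) = mex{1,0} = 2
G(5) = mex{1,1} = 0
G(6) = mex{2,1} = 0
G(7) = mex{0,2} = 1
G(8) = mex{0,0} = 1
G(9) = mex{1,0} = 2
G(10) = mex{1,1} = 0
G(11) = mex{2,1} = 0
G(12) = mex{0,2} = 1
G(13) = mex{0,0} = 1
G(14) = mex{1,0} = 2
G(15) = mex{1,1} = 0
Stack A: G(11) = 0.
Stack B: G(15) = 0.
Combined Grundy value = 0 ⊕ 0 = 0.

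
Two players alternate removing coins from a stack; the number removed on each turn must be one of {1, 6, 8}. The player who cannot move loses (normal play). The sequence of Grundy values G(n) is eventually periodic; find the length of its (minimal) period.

G(0) = 0
G(1) = mex{0} = 1
G(2) = mex{1} = 0
G(3) = mex{0} = 1
G(4) = mex{1} = 0
G(5) = mex{0} = 1
G(6) = mex{1,0} = 2
G(7) = mex{2,1} = 0
G(8) = mex{0,0,0} = 1
G(9) = mex{1,1,1} = 0
G(10) = mex{0,0,0} = 1
G(11) = mex{1,1,1} = 0
G(12) = mex{0,2,0} = 1
G(13) = mex{1,0,1} = 2
G(14) = mex{2,1,2} = 0
G(15) = mex{0,0,0} = 1
G(16) = mex{1,1,1} = 0
G(n+7) = G(n) holds for n = 0,…,7 (a full window of length max(S) = 8), so the sequence is purely periodic with period 7.

7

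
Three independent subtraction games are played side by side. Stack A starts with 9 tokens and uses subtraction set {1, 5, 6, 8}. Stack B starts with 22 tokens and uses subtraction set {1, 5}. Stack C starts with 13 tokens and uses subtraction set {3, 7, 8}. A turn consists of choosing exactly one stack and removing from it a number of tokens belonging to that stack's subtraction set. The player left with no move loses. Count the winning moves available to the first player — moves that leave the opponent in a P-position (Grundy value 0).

Stack A, S = {1, 5, 6, 8}:
n : 0 1 2 3 4 5 6 7 8 9
G : 0 1 0 1 0 1 2 3 2 3
G_A(9) = 3.
Stack B, S = {1, 5}:
n :  0  1  2  3  4  5  6  7  8  9 10 11 12 13 14 15 16 17 18 19 20 21 22
G :  0  1  0  1  0  1  0  1  0  1  0  1  0  1  0  1  0  1  0  1  0  1  0
G_B(22) = 0.
Stack C, S = {3, 7, 8}:
G(0) = 0
G(1) = mex{} = 0
G(2) = mex{} = 0
G(3) = mex{0} = 1
G(4) = mex{0} = 1
G(5) = mex{0} = 1
G(6) = mex{1} = 0
G(7) = mex{1,0} = 2
G(8) = mex{1,0,0} = 2
G(9) = mex{0,0,0} = 1
G(10) = mex{2,1,0} = 3
G(11) = mex{2,1,1} = 0
G(12) = mex{1,1,1} = 0
G(13) = mex{3,0,1} = 2
G_C(13) = 2.
Combined Grundy value = 3 ⊕ 0 ⊕ 2 = 1.
A winning move leaves total XOR = 0, i.e. changes one component's Grundy value g to g ⊕ X where X is the current total.
Stack A: need g' = 3⊕1 = 2. Options: 9−1→G=2, 9−5→G=0, 9−6→G=1, 9−8→G=1. Hits: 1.
Stack B: need g' = 0⊕1 = 1. Options: 22−1→G=1, 22−5→G=1. Hits: 2.
Stack C: need g' = 2⊕1 = 3. Options: 13−3→G=3, 13−7→G=0, 13−8→G=1. Hits: 1.

4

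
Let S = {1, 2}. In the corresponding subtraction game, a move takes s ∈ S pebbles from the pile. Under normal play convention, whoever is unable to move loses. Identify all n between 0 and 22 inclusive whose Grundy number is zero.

0, 3, 6, 9, 12, 15, 18, 21

n :  0  1  2  3  4  5  6  7  8  9 10 11 12 13 14 15 16 17 18 19 20 21 22
G :  0  1  2  0  1  2  0  1  2  0  1  2  0  1  2  0  1  2  0  1  2  0  1
P-positions are exactly the n with G(n) = 0.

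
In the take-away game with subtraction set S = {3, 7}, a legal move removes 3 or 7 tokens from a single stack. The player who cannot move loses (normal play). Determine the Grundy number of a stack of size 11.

0

n :  0  1  2  3  4  5  6  7  8  9 10 11
G :  0  0  0  1  1  1  0  2  2  1  0  0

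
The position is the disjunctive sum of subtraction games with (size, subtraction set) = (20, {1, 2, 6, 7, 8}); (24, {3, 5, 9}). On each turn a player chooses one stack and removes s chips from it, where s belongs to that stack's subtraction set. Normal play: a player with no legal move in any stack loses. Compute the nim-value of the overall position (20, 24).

Stack A, S = {1, 2, 6, 7, 8}:
n :  0  1  2  3  4  5  6  7  8  9 10 11 12 13 14 15 16 17 18 19 20
G :  0  1  2  0  1  2  3  4  5  3  4  5  0  1  2  0  1  2  3  4  5
G_A(20) = 5.
Stack B, S = {3, 5, 9}:
n :  0  1  2  3  4  5  6  7  8  9 10 11 12 13 14 15 16 17 18 19 20 21 22 23 24
G :  0  0  0  1  1  1  2  2  0  3  3  1  0  2  0  1  0  1  0  1  0  1  0  1  0
G_B(24) = 0.
Combined Grundy value = 5 ⊕ 0 = 5.

5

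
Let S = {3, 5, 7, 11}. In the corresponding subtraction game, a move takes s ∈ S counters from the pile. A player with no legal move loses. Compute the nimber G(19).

n :  0  1  2  3  4  5  6  7  8  9 10 11 12 13 14 15 16 17 18 19
G :  0  0  0  1  1  1  2  2  2  3  0  3  4  1  0  3  0  1  0  1

1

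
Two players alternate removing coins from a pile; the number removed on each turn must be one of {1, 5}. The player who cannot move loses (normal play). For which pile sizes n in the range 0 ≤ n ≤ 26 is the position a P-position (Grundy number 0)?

0, 2, 4, 6, 8, 10, 12, 14, 16, 18, 20, 22, 24, 26

G(0) = 0
G(1) = mex{0} = 1
G(2) = mex{1} = 0
G(3) = mex{0} = 1
G(4) = mex{1} = 0
G(5) = mex{0,0} = 1
G(6) = mex{1,1} = 0
G(7) = mex{0,0} = 1
G(8) = mex{1,1} = 0
G(9) = mex{0,0} = 1
G(10) = mex{1,1} = 0
G(11) = mex{0,0} = 1
G(12) = mex{1,1} = 0
G(13) = mex{0,0} = 1
G(14) = mex{1,1} = 0
G(15) = mex{0,0} = 1
G(16) = mex{1,1} = 0
G(17) = mex{0,0} = 1
G(18) = mex{1,1} = 0
G(19) = mex{0,0} = 1
G(20) = mex{1,1} = 0
G(21) = mex{0,0} = 1
G(22) = mex{1,1} = 0
G(23) = mex{0,0} = 1
G(24) = mex{1,1} = 0
G(25) = mex{0,0} = 1
G(26) = mex{1,1} = 0
P-positions are exactly the n with G(n) = 0.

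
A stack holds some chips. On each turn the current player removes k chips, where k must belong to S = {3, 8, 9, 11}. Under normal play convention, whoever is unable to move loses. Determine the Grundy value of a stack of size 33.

3

G(0) = 0
G(1) = mex{} = 0
G(2) = mex{} = 0
G(3) = mex{0} = 1
G(4) = mex{0} = 1
G(5) = mex{0} = 1
G(6) = mex{1} = 0
G(7) = mex{1} = 0
G(8) = mex{1,0} = 2
G(9) = mex{0,0,0} = 1
G(10) = mex{0,0,0} = 1
G(11) = mex{2,1,0,0} = 3
G(12) = mex{1,1,1,0} = 2
G(13) = mex{1,1,1,0} = 2
G(14) = mex{3,0,1,1} = 2
G(15) = mex{2,0,0,1} = 3
G(16) = mex{2,2,0,1} = 3
G(17) = mex{2,1,2,0} = 3
G(18) = mex{3,1,1,0} = 2
G(19) = mex{3,3,1,2} = 0
G(20) = mex{3,2,3,1} = 0
G(21) = mex{2,2,2,1} = 0
G(22) = mex{0,2,2,3} = 1
G(23) = mex{0,3,2,2} = 1
G(24) = mex{0,3,3,2} = 1
G(25) = mex{1,3,3,2} = 0
G(26) = mex{1,2,3,3} = 0
G(27) = mex{1,0,2,3} = 4
G(28) = mex{0,0,0,3} = 1
G(29) = mex{0,0,0,2} = 1
G(30) = mex{4,1,0,0} = 2
G(31) = mex{1,1,1,0} = 2
G(32) = mex{1,1,1,0} = 2
G(33) = mex{2,0,1,1} = 3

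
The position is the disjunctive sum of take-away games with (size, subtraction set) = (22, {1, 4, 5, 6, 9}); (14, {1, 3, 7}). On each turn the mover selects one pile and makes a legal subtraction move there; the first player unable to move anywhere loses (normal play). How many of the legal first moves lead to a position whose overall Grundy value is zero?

0

Pile A, S = {1, 4, 5, 6, 9}:
G(0) = 0
G(1) = mex{0} = 1
G(2) = mex{1} = 0
G(3) = mex{0} = 1
G(4) = mex{1,0} = 2
G(5) = mex{2,1,0} = 3
G(6) = mex{3,0,1,0} = 2
G(7) = mex{2,1,0,1} = 3
G(8) = mex{3,2,1,0} = 4
G(9) = mex{4,3,2,1,0} = 5
G(10) = mex{5,2,3,2,1} = 0
G(11) = mex{0,3,2,3,0} = 1
G(12) = mex{1,4,3,2,1} = 0
G(13) = mex{0,5,4,3,2} = 1
G(14) = mex{1,0,5,4,3} = 2
G(15) = mex{2,1,0,5,2} = 3
G(16) = mex{3,0,1,0,3} = 2
G(17) = mex{2,1,0,1,4} = 3
G(18) = mex{3,2,1,0,5} = 4
G(19) = mex{4,3,2,1,0} = 5
G(20) = mex{5,2,3,2,1} = 0
G(21) = mex{0,3,2,3,0} = 1
G(22) = mex{1,4,3,2,1} = 0
G_A(22) = 0.
Pile B, S = {1, 3, 7}:
n :  0  1  2  3  4  5  6  7  8  9 10 11 12 13 14
G :  0  1  0  1  0  1  0  1  0  1  0  1  0  1  0
G_B(14) = 0.
Combined Grundy value = 0 ⊕ 0 = 0.
A winning move leaves total XOR = 0, i.e. changes one component's Grundy value g to g ⊕ X where X is the current total.
Pile A: target g' = 0⊕0 = 0, but every legal move changes the Grundy value (mex property), so 0 moves.
Pile B: target g' = 0⊕0 = 0, but every legal move changes the Grundy value (mex property), so 0 moves.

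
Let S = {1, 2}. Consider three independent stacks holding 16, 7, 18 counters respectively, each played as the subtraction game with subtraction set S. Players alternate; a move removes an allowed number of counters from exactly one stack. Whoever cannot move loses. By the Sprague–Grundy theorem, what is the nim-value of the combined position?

0

All stacks use S = {1, 2}:
n :  0  1  2  3  4  5  6  7  8  9 10 11 12 13 14 15 16 17 18
G :  0  1  2  0  1  2  0  1  2  0  1  2  0  1  2  0  1  2  0
Stack A: G(16) = 1.
Stack B: G(7) = 1.
Stack C: G(18) = 0.
Combined Grundy value = 1 ⊕ 1 ⊕ 0 = 0.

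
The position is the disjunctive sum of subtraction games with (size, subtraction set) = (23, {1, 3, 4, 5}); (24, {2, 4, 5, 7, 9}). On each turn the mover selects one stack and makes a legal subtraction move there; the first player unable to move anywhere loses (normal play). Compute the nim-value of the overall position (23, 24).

Stack A, S = {1, 3, 4, 5}:
n :  0  1  2  3  4  5  6  7  8  9 10 11 12 13 14 15 16 17 18 19 20 21 22 23
G :  0  1  0  1  2  3  2  3  0  1  0  1  2  3  2  3  0  1  0  1  2  3  2  3
G_A(23) = 3.
Stack B, S = {2, 4, 5, 7, 9}:
n :  0  1  2  3  4  5  6  7  8  9 10 11 12 13 14 15 16 17 18 19 20 21 22 23 24
G :  0  0  1  1  2  2  3  3  4  4  5  0  0  1  1  2  2  3  3  4  4  5  0  0  1
G_B(24) = 1.
Combined Grundy value = 3 ⊕ 1 = 2.

2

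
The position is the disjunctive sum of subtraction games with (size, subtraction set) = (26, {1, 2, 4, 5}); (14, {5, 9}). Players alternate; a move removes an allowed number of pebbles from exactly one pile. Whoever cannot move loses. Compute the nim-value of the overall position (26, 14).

Pile A, S = {1, 2, 4, 5}:
n :  0  1  2  3  4  5  6  7  8  9 10 11 12 13 14 15 16 17 18 19 20 21 22 23 24 25 26
G :  0  1  2  0  1  2  0  1  2  0  1  2  0  1  2  0  1  2  0  1  2  0  1  2  0  1  2
G_A(26) = 2.
Pile B, S = {5, 9}:
n :  0  1  2  3  4  5  6  7  8  9 10 11 12 13 14
G :  0  0  0  0  0  1  1  1  1  1  2  2  2  2  0
G_B(14) = 0.
Combined Grundy value = 2 ⊕ 0 = 2.

2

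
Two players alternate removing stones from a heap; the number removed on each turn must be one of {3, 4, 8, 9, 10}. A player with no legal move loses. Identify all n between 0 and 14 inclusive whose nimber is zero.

n :  0  1  2  3  4  5  6  7  8  9 10 11 12 13 14
G :  0  0  0  1  1  1  2  0  2  3  1  3  4  0  0
P-positions are exactly the n with G(n) = 0.

0, 1, 2, 7, 13, 14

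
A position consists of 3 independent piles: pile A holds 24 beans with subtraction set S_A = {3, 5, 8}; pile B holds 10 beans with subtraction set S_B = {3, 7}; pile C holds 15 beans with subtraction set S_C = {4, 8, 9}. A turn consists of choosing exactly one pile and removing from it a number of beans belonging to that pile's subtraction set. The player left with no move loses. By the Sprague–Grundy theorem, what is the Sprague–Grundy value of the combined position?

Pile A, S = {3, 5, 8}:
G(0) = 0
G(1) = mex{} = 0
G(2) = mex{} = 0
G(3) = mex{0} = 1
G(4) = mex{0} = 1
G(5) = mex{0,0} = 1
G(6) = mex{1,0} = 2
G(7) = mex{1,0} = 2
G(8) = mex{1,1,0} = 2
G(9) = mex{2,1,0} = 3
G(10) = mex{2,1,0} = 3
G(11) = mex{2,2,1} = 0
G(12) = mex{3,2,1} = 0
G(13) = mex{3,2,1} = 0
G(14) = mex{0,3,2} = 1
G(15) = mex{0,3,2} = 1
G(16) = mex{0,0,2} = 1
G(17) = mex{1,0,3} = 2
G(18) = mex{1,0,3} = 2
G(19) = mex{1,1,0} = 2
G(20) = mex{2,1,0} = 3
G(21) = mex{2,1,0} = 3
G(22) = mex{2,2,1} = 0
G(23) = mex{3,2,1} = 0
G(24) = mex{3,2,1} = 0
G_A(24) = 0.
Pile B, S = {3, 7}:
G(0) = 0
G(1) = mex{} = 0
G(2) = mex{} = 0
G(3) = mex{0} = 1
G(4) = mex{0} = 1
G(5) = mex{0} = 1
G(6) = mex{1} = 0
G(7) = mex{1,0} = 2
G(8) = mex{1,0} = 2
G(9) = mex{0,0} = 1
G(10) = mex{2,1} = 0
G_B(10) = 0.
Pile C, S = {4, 8, 9}:
n :  0  1  2  3  4  5  6  7  8  9 10 11 12 13 14 15
G :  0  0  0  0  1  1  1  1  2  2  2  2  3  0  0  0
G_C(15) = 0.
Combined Grundy value = 0 ⊕ 0 ⊕ 0 = 0.

0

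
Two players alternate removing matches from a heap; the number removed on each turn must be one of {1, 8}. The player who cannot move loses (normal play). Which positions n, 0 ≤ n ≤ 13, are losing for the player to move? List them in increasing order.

G(0) = 0
G(1) = mex{0} = 1
G(2) = mex{1} = 0
G(3) = mex{0} = 1
G(4) = mex{1} = 0
G(5) = mex{0} = 1
G(6) = mex{1} = 0
G(7) = mex{0} = 1
G(8) = mex{1,0} = 2
G(9) = mex{2,1} = 0
G(10) = mex{0,0} = 1
G(11) = mex{1,1} = 0
G(12) = mex{0,0} = 1
G(13) = mex{1,1} = 0
P-positions are exactly the n with G(n) = 0.

0, 2, 4, 6, 9, 11, 13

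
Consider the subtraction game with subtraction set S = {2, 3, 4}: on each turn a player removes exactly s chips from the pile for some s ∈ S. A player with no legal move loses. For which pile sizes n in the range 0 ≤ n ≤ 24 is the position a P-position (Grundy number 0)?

0, 1, 6, 7, 12, 13, 18, 19, 24

G(0) = 0
G(1) = mex{} = 0
G(2) = mex{0} = 1
G(3) = mex{0,0} = 1
G(4) = mex{1,0,0} = 2
G(5) = mex{1,1,0} = 2
G(6) = mex{2,1,1} = 0
G(7) = mex{2,2,1} = 0
G(8) = mex{0,2,2} = 1
G(9) = mex{0,0,2} = 1
G(10) = mex{1,0,0} = 2
G(11) = mex{1,1,0} = 2
G(12) = mex{2,1,1} = 0
G(13) = mex{2,2,1} = 0
G(14) = mex{0,2,2} = 1
G(15) = mex{0,0,2} = 1
G(16) = mex{1,0,0} = 2
G(17) = mex{1,1,0} = 2
G(18) = mex{2,1,1} = 0
G(19) = mex{2,2,1} = 0
G(20) = mex{0,2,2} = 1
G(21) = mex{0,0,2} = 1
G(22) = mex{1,0,0} = 2
G(23) = mex{1,1,0} = 2
G(24) = mex{2,1,1} = 0
P-positions are exactly the n with G(n) = 0.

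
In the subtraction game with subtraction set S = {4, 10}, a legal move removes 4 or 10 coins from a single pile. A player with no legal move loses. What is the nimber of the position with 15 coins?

0

G(0) = 0
G(1) = mex{} = 0
G(2) = mex{} = 0
G(3) = mex{} = 0
G(4) = mex{0} = 1
G(5) = mex{0} = 1
G(6) = mex{0} = 1
G(7) = mex{0} = 1
G(8) = mex{1} = 0
G(9) = mex{1} = 0
G(10) = mex{1,0} = 2
G(11) = mex{1,0} = 2
G(12) = mex{0,0} = 1
G(13) = mex{0,0} = 1
G(14) = mex{2,1} = 0
G(15) = mex{2,1} = 0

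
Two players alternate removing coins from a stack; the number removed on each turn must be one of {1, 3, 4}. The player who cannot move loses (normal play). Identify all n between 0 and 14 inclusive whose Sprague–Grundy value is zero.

0, 2, 7, 9, 14

n :  0  1  2  3  4  5  6  7  8  9 10 11 12 13 14
G :  0  1  0  1  2  3  2  0  1  0  1  2  3  2  0
P-positions are exactly the n with G(n) = 0.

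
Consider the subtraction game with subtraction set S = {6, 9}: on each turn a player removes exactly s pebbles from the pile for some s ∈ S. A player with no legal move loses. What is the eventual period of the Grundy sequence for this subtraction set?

15

G(0) = 0
G(1) = mex{} = 0
G(2) = mex{} = 0
G(3) = mex{} = 0
G(4) = mex{} = 0
G(5) = mex{} = 0
G(6) = mex{0} = 1
G(7) = mex{0} = 1
G(8) = mex{0} = 1
G(9) = mex{0,0} = 1
G(10) = mex{0,0} = 1
G(11) = mex{0,0} = 1
G(12) = mex{1,0} = 2
G(13) = mex{1,0} = 2
G(14) = mex{1,0} = 2
G(15) = mex{1,1} = 0
G(16) = mex{1,1} = 0
G(17) = mex{1,1} = 0
G(18) = mex{2,1} = 0
G(19) = mex{2,1} = 0
G(20) = mex{2,1} = 0
G(21) = mex{0,2} = 1
G(22) = mex{0,2} = 1
G(23) = mex{0,2} = 1
G(24) = mex{0,0} = 1
G(25) = mex{0,0} = 1
G(26) = mex{0,0} = 1
G(27) = mex{1,0} = 2
G(28) = mex{1,0} = 2
G(29) = mex{1,0} = 2
G(30) = mex{1,1} = 0
G(31) = mex{1,1} = 0
G(n+15) = G(n) holds for n = 0,…,8 (a full window of length max(S) = 9), so the sequence is purely periodic with period 15.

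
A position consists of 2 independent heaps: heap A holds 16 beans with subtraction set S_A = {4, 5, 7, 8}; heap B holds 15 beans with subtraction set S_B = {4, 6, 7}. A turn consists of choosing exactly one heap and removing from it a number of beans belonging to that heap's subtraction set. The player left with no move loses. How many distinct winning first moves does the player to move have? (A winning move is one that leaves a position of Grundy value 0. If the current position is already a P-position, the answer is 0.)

Heap A, S = {4, 5, 7, 8}:
n :  0  1  2  3  4  5  6  7  8  9 10 11 12 13 14 15 16
G :  0  0  0  0  1  1  1  1  2  2  2  2  0  0  0  0  1
G_A(16) = 1.
Heap B, S = {4, 6, 7}:
n :  0  1  2  3  4  5  6  7  8  9 10 11 12 13 14 15
G :  0  0  0  0  1  1  1  1  2  2  2  0  0  0  0  1
G_B(15) = 1.
Combined Grundy value = 1 ⊕ 1 = 0.
A winning move leaves total XOR = 0, i.e. changes one component's Grundy value g to g ⊕ X where X is the current total.
Heap A: target g' = 1⊕0 = 1, but every legal move changes the Grundy value (mex property), so 0 moves.
Heap B: target g' = 1⊕0 = 1, but every legal move changes the Grundy value (mex property), so 0 moves.

0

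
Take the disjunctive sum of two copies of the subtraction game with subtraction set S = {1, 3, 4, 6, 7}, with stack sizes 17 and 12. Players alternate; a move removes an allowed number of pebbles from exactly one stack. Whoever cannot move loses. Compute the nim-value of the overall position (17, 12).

All stacks use S = {1, 3, 4, 6, 7}:
G(0) = 0
G(1) = mex{0} = 1
G(2) = mex{1} = 0
G(3) = mex{0,0} = 1
G(4) = mex{1,1,0} = 2
G(5) = mex{2,0,1} = 3
G(6) = mex{3,1,0,0} = 2
G(7) = mex{2,2,1,1,0} = 3
G(8) = mex{3,3,2,0,1} = 4
G(9) = mex{4,2,3,1,0} = 5
G(10) = mex{5,3,2,2,1} = 0
G(11) = mex{0,4,3,3,2} = 1
G(12) = mex{1,5,4,2,3} = 0
G(13) = mex{0,0,5,3,2} = 1
G(14) = mex{1,1,0,4,3} = 2
G(15) = mex{2,0,1,5,4} = 3
G(16) = mex{3,1,0,0,5} = 2
G(17) = mex{2,2,1,1,0} = 3
Stack A: G(17) = 3.
Stack B: G(12) = 0.
Combined Grundy value = 3 ⊕ 0 = 3.

3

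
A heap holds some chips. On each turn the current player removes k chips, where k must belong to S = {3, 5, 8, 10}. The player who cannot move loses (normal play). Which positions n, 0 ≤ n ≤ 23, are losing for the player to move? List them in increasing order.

0, 1, 2, 13, 14, 15

n :  0  1  2  3  4  5  6  7  8  9 10 11 12 13 14 15 16 17 18 19 20 21 22 23
G :  0  0  0  1  1  1  2  2  2  3  3  3  4  0  0  0  1  1  1  2  2  2  3  3
P-positions are exactly the n with G(n) = 0.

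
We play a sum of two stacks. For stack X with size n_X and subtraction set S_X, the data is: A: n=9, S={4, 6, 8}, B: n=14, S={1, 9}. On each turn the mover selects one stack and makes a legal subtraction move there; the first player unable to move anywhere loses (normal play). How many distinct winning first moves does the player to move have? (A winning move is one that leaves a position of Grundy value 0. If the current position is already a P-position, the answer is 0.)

Stack A, S = {4, 6, 8}:
G(0) = 0
G(1) = mex{} = 0
G(2) = mex{} = 0
G(3) = mex{} = 0
G(4) = mex{0} = 1
G(5) = mex{0} = 1
G(6) = mex{0,0} = 1
G(7) = mex{0,0} = 1
G(8) = mex{1,0,0} = 2
G(9) = mex{1,0,0} = 2
G_A(9) = 2.
Stack B, S = {1, 9}:
n :  0  1  2  3  4  5  6  7  8  9 10 11 12 13 14
G :  0  1  0  1  0  1  0  1  0  1  0  1  0  1  0
G_B(14) = 0.
Combined Grundy value = 2 ⊕ 0 = 2.
A winning move leaves total XOR = 0, i.e. changes one component's Grundy value g to g ⊕ X where X is the current total.
Stack A: need g' = 2⊕2 = 0. Options: 9−4→G=1, 9−6→G=0, 9−8→G=0. Hits: 2.
Stack B: need g' = 0⊕2 = 2. Options: 14−1→G=1, 14−9→G=1. Hits: 0.

2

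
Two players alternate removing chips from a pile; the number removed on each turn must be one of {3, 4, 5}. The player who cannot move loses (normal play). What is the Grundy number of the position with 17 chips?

0

n :  0  1  2  3  4  5  6  7  8  9 10 11 12 13 14 15 16 17
G :  0  0  0  1  1  1  2  2  0  0  0  1  1  1  2  2  0  0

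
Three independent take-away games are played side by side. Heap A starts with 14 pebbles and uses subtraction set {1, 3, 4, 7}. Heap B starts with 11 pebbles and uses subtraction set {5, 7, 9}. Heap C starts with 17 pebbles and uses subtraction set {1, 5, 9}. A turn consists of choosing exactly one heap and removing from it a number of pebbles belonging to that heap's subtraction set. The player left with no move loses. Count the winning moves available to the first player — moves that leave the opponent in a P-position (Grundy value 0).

Heap A, S = {1, 3, 4, 7}:
n :  0  1  2  3  4  5  6  7  8  9 10 11 12 13 14
G :  0  1  0  1  2  3  2  3  0  1  0  1  2  3  2
G_A(14) = 2.
Heap B, S = {5, 7, 9}:
G(0) = 0
G(1) = mex{} = 0
G(2) = mex{} = 0
G(3) = mex{} = 0
G(4) = mex{} = 0
G(5) = mex{0} = 1
G(6) = mex{0} = 1
G(7) = mex{0,0} = 1
G(8) = mex{0,0} = 1
G(9) = mex{0,0,0} = 1
G(10) = mex{1,0,0} = 2
G(11) = mex{1,0,0} = 2
G_B(11) = 2.
Heap C, S = {1, 5, 9}:
n :  0  1  2  3  4  5  6  7  8  9 10 11 12 13 14 15 16 17
G :  0  1  0  1  0  1  0  1  0  1  0  1  0  1  0  1  0  1
G_C(17) = 1.
Combined Grundy value = 2 ⊕ 2 ⊕ 1 = 1.
A winning move leaves total XOR = 0, i.e. changes one component's Grundy value g to g ⊕ X where X is the current total.
Heap A: need g' = 2⊕1 = 3. Options: 14−1→G=3, 14−3→G=1, 14−4→G=0, 14−7→G=3. Hits: 2.
Heap B: need g' = 2⊕1 = 3. Options: 11−5→G=1, 11−7→G=0, 11−9→G=0. Hits: 0.
Heap C: need g' = 1⊕1 = 0. Options: 17−1→G=0, 17−5→G=0, 17−9→G=0. Hits: 3.

5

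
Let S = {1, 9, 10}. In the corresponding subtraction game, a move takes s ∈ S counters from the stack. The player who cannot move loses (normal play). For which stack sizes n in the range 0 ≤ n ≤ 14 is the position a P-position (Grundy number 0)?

n :  0  1  2  3  4  5  6  7  8  9 10 11 12 13 14
G :  0  1  0  1  0  1  0  1  0  1  2  3  2  3  2
P-positions are exactly the n with G(n) = 0.

0, 2, 4, 6, 8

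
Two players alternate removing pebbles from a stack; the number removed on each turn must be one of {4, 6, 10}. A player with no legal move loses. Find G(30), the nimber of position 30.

G(0) = 0
G(1) = mex{} = 0
G(2) = mex{} = 0
G(3) = mex{} = 0
G(4) = mex{0} = 1
G(5) = mex{0} = 1
G(6) = mex{0,0} = 1
G(7) = mex{0,0} = 1
G(8) = mex{1,0} = 2
G(9) = mex{1,0} = 2
G(10) = mex{1,1,0} = 2
G(11) = mex{1,1,0} = 2
G(12) = mex{2,1,0} = 3
G(13) = mex{2,1,0} = 3
G(14) = mex{2,2,1} = 0
G(15) = mex{2,2,1} = 0
G(16) = mex{3,2,1} = 0
G(17) = mex{3,2,1} = 0
G(18) = mex{0,3,2} = 1
G(19) = mex{0,3,2} = 1
G(20) = mex{0,0,2} = 1
G(21) = mex{0,0,2} = 1
G(22) = mex{1,0,3} = 2
G(23) = mex{1,0,3} = 2
G(24) = mex{1,1,0} = 2
G(25) = mex{1,1,0} = 2
G(26) = mex{2,1,0} = 3
G(27) = mex{2,1,0} = 3
G(28) = mex{2,2,1} = 0
G(29) = mex{2,2,1} = 0
G(30) = mex{3,2,1} = 0

0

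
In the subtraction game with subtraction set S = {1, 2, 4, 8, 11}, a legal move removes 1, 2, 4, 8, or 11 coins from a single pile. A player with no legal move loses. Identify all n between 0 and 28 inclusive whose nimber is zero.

n :  0  1  2  3  4  5  6  7  8  9 10 11 12 13 14 15 16 17 18 19 20 21 22 23 24 25 26 27 28
G :  0  1  2  0  1  2  0  1  2  0  1  2  0  1  2  0  1  2  0  1  2  0  1  2  0  1  2  0  1
P-positions are exactly the n with G(n) = 0.

0, 3, 6, 9, 12, 15, 18, 21, 24, 27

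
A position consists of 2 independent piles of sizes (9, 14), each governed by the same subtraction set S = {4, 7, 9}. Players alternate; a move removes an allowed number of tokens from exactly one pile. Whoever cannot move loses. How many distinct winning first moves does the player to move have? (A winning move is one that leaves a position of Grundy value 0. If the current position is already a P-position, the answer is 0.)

All piles use S = {4, 7, 9}:
G(0) = 0
G(1) = mex{} = 0
G(2) = mex{} = 0
G(3) = mex{} = 0
G(4) = mex{0} = 1
G(5) = mex{0} = 1
G(6) = mex{0} = 1
G(7) = mex{0,0} = 1
G(8) = mex{1,0} = 2
G(9) = mex{1,0,0} = 2
G(10) = mex{1,0,0} = 2
G(11) = mex{1,1,0} = 2
G(12) = mex{2,1,0} = 3
G(13) = mex{2,1,1} = 0
G(14) = mex{2,1,1} = 0
Pile A: G(9) = 2.
Pile B: G(14) = 0.
Combined Grundy value = 2 ⊕ 0 = 2.
A winning move leaves total XOR = 0, i.e. changes one component's Grundy value g to g ⊕ X where X is the current total.
Pile A: need g' = 2⊕2 = 0. Options: 9−4→G=1, 9−7→G=0, 9−9→G=0. Hits: 2.
Pile B: need g' = 0⊕2 = 2. Options: 14−4→G=2, 14−7→G=1, 14−9→G=1. Hits: 1.

3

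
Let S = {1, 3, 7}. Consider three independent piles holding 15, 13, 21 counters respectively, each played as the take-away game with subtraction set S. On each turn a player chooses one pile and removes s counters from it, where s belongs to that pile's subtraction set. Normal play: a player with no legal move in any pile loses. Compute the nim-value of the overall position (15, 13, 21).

All piles use S = {1, 3, 7}:
n :  0  1  2  3  4  5  6  7  8  9 10 11 12 13 14 15 16 17 18 19 20 21
G :  0  1  0  1  0  1  0  1  0  1  0  1  0  1  0  1  0  1  0  1  0  1
Pile A: G(15) = 1.
Pile B: G(13) = 1.
Pile C: G(21) = 1.
Combined Grundy value = 1 ⊕ 1 ⊕ 1 = 1.

1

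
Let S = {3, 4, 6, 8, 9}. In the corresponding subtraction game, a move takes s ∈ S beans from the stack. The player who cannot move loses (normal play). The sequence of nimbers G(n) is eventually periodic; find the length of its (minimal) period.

12

G(0) = 0
G(1) = mex{} = 0
G(2) = mex{} = 0
G(3) = mex{0} = 1
G(4) = mex{0,0} = 1
G(5) = mex{0,0} = 1
G(6) = mex{1,0,0} = 2
G(7) = mex{1,1,0} = 2
G(8) = mex{1,1,0,0} = 2
G(9) = mex{2,1,1,0,0} = 3
G(10) = mex{2,2,1,0,0} = 3
G(11) = mex{2,2,1,1,0} = 3
G(12) = mex{3,2,2,1,1} = 0
G(13) = mex{3,3,2,1,1} = 0
G(14) = mex{3,3,2,2,1} = 0
G(15) = mex{0,3,3,2,2} = 1
G(16) = mex{0,0,3,2,2} = 1
G(17) = mex{0,0,3,3,2} = 1
G(18) = mex{1,0,0,3,3} = 2
G(19) = mex{1,1,0,3,3} = 2
G(20) = mex{1,1,0,0,3} = 2
G(21) = mex{2,1,1,0,0} = 3
G(22) = mex{2,2,1,0,0} = 3
G(23) = mex{2,2,1,1,0} = 3
G(24) = mex{3,2,2,1,1} = 0
G(25) = mex{3,3,2,1,1} = 0
G(n+12) = G(n) holds for n = 0,…,8 (a full window of length max(S) = 9), so the sequence is purely periodic with period 12.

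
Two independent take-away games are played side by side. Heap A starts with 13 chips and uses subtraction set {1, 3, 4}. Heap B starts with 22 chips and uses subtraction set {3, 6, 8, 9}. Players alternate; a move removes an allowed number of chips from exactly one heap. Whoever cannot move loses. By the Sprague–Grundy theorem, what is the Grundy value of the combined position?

Heap A, S = {1, 3, 4}:
G(0) = 0
G(1) = mex{0} = 1
G(2) = mex{1} = 0
G(3) = mex{0,0} = 1
G(4) = mex{1,1,0} = 2
G(5) = mex{2,0,1} = 3
G(6) = mex{3,1,0} = 2
G(7) = mex{2,2,1} = 0
G(8) = mex{0,3,2} = 1
G(9) = mex{1,2,3} = 0
G(10) = mex{0,0,2} = 1
G(11) = mex{1,1,0} = 2
G(12) = mex{2,0,1} = 3
G(13) = mex{3,1,0} = 2
G_A(13) = 2.
Heap B, S = {3, 6, 8, 9}:
n :  0  1  2  3  4  5  6  7  8  9 10 11 12 13 14 15 16 17 18 19 20 21 22
G :  0  0  0  1  1  1  2  2  2  3  3  3  0  0  0  1  1  1  2  2  2  3  3
G_B(22) = 3.
Combined Grundy value = 2 ⊕ 3 = 1.

1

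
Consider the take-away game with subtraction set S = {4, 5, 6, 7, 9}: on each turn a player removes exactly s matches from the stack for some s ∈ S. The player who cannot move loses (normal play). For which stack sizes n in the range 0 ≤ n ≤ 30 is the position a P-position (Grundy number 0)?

0, 1, 2, 3, 13, 14, 15, 16, 26, 27, 28, 29

G(0) = 0
G(1) = mex{} = 0
G(2) = mex{} = 0
G(3) = mex{} = 0
G(4) = mex{0} = 1
G(5) = mex{0,0} = 1
G(6) = mex{0,0,0} = 1
G(7) = mex{0,0,0,0} = 1
G(8) = mex{1,0,0,0} = 2
G(9) = mex{1,1,0,0,0} = 2
G(10) = mex{1,1,1,0,0} = 2
G(11) = mex{1,1,1,1,0} = 2
G(12) = mex{2,1,1,1,0} = 3
G(13) = mex{2,2,1,1,1} = 0
G(14) = mex{2,2,2,1,1} = 0
G(15) = mex{2,2,2,2,1} = 0
G(16) = mex{3,2,2,2,1} = 0
G(17) = mex{0,3,2,2,2} = 1
G(18) = mex{0,0,3,2,2} = 1
G(19) = mex{0,0,0,3,2} = 1
G(20) = mex{0,0,0,0,2} = 1
G(21) = mex{1,0,0,0,3} = 2
G(22) = mex{1,1,0,0,0} = 2
G(23) = mex{1,1,1,0,0} = 2
G(24) = mex{1,1,1,1,0} = 2
G(25) = mex{2,1,1,1,0} = 3
G(26) = mex{2,2,1,1,1} = 0
G(27) = mex{2,2,2,1,1} = 0
G(28) = mex{2,2,2,2,1} = 0
G(29) = mex{3,2,2,2,1} = 0
G(30) = mex{0,3,2,2,2} = 1
P-positions are exactly the n with G(n) = 0.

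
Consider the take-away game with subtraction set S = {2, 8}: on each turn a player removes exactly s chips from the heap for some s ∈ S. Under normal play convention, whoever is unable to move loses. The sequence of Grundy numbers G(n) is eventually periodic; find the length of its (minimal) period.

G(0) = 0
G(1) = mex{} = 0
G(2) = mex{0} = 1
G(3) = mex{0} = 1
G(4) = mex{1} = 0
G(5) = mex{1} = 0
G(6) = mex{0} = 1
G(7) = mex{0} = 1
G(8) = mex{1,0} = 2
G(9) = mex{1,0} = 2
G(10) = mex{2,1} = 0
G(11) = mex{2,1} = 0
G(12) = mex{0,0} = 1
G(13) = mex{0,0} = 1
G(14) = mex{1,1} = 0
G(15) = mex{1,1} = 0
G(16) = mex{0,2} = 1
G(17) = mex{0,2} = 1
G(18) = mex{1,0} = 2
G(19) = mex{1,0} = 2
G(20) = mex{2,1} = 0
G(21) = mex{2,1} = 0
G(n+10) = G(n) holds for n = 0,…,7 (a full window of length max(S) = 8), so the sequence is purely periodic with period 10.

10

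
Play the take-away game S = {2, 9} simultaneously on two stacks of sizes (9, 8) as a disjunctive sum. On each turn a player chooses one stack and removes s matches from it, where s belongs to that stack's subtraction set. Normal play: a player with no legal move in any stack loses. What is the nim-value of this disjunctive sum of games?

2

All stacks use S = {2, 9}:
G(0) = 0
G(1) = mex{} = 0
G(2) = mex{0} = 1
G(3) = mex{0} = 1
G(4) = mex{1} = 0
G(5) = mex{1} = 0
G(6) = mex{0} = 1
G(7) = mex{0} = 1
G(8) = mex{1} = 0
G(9) = mex{1,0} = 2
Stack A: G(9) = 2.
Stack B: G(8) = 0.
Combined Grundy value = 2 ⊕ 0 = 2.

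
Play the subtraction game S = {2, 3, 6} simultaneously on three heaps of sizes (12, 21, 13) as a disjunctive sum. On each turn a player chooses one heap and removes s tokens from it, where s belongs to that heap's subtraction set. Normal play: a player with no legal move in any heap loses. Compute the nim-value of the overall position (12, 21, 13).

All heaps use S = {2, 3, 6}:
n :  0  1  2  3  4  5  6  7  8  9 10 11 12 13 14 15 16 17 18 19 20 21
G :  0  0  1  1  2  0  3  1  2  0  0  1  1  2  0  3  1  2  0  0  1  1
Heap A: G(12) = 1.
Heap B: G(21) = 1.
Heap C: G(13) = 2.
Combined Grundy value = 1 ⊕ 1 ⊕ 2 = 2.

2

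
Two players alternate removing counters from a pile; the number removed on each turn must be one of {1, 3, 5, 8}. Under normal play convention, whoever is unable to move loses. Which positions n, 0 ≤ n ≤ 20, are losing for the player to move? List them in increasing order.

0, 2, 4, 6, 13, 15, 17, 19

n :  0  1  2  3  4  5  6  7  8  9 10 11 12 13 14 15 16 17 18 19 20
G :  0  1  0  1  0  1  0  1  2  3  2  3  2  0  1  0  1  0  1  0  1
P-positions are exactly the n with G(n) = 0.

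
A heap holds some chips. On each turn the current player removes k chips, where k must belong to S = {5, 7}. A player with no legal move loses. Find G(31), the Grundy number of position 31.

1

n :  0  1  2  3  4  5  6  7  8  9 10 11 12 13 14 15 16 17 18 19 20 21 22 23 24 25 26 27 28 29 30 31
G :  0  0  0  0  0  1  1  1  1  1  2  2  0  0  0  0  0  1  1  1  1  1  2  2  0  0  0  0  0  1  1  1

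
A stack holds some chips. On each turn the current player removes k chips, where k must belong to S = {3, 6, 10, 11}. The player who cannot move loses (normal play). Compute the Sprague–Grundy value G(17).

n :  0  1  2  3  4  5  6  7  8  9 10 11 12 13 14 15 16 17
G :  0  0  0  1  1  1  2  2  2  0  3  3  1  4  0  2  0  1

1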